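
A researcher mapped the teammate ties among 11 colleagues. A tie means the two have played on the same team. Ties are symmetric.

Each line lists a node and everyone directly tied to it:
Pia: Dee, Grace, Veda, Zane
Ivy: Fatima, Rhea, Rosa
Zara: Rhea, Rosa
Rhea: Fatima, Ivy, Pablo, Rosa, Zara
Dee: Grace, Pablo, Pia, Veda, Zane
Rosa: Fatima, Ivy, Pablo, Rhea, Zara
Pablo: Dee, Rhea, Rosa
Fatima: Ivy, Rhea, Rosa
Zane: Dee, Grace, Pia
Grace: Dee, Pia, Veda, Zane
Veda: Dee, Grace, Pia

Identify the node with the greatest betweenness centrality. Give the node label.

Unnormalized betweenness of each node: Dee:73/3, Fatima:0, Grace:1/3, Ivy:0, Pablo:25, Pia:1/3, Rhea:10, Rosa:10, Veda:0, Zane:0, Zara:0.
Pablo has the largest value, 25, making it the main broker — the node through which the most shortest paths run.

Pablo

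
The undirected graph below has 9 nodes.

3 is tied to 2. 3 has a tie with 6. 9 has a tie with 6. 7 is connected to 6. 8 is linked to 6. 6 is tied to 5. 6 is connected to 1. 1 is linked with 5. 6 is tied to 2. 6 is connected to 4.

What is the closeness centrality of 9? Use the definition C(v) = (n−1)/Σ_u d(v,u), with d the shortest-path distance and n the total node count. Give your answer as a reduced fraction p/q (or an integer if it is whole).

Distances from 9: 1:2, 2:2, 3:2, 4:2, 5:2, 6:1, 7:2, 8:2. Sum = 15.
n = 9, so closeness = 8/15.

8/15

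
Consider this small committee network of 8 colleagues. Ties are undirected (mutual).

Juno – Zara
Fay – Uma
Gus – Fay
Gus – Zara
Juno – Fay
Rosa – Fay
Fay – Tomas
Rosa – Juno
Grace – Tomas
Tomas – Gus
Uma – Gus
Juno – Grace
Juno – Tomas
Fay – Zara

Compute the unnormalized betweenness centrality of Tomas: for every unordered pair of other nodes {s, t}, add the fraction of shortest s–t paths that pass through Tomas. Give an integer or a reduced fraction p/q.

5/2

Pairs whose geodesics pass through Tomas — Juno–Gus: 1/3; Uma–Grace: 2/3; Fay–Grace: 1/2; Grace–Gus: 1.
All other pairs contribute 0.
Summing the contributions gives betweenness(Tomas) = 5/2.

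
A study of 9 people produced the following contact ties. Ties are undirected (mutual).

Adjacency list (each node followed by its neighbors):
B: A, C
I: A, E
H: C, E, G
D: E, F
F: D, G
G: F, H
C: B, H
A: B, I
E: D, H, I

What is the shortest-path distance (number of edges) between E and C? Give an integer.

2

One shortest route is E – H – C, which uses 2 edges, and E and C are not directly tied, so nothing shorter exists. So d(E,C) = 2.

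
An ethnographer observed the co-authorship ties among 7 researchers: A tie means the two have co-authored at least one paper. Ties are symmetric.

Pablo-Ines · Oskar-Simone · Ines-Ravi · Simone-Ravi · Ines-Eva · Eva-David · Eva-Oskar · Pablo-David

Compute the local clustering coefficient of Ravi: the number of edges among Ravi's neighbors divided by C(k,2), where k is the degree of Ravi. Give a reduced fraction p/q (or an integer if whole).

Ravi's neighbors: Ines and Simone (k = 2).
Possible neighbor pairs: C(2,2) = 1. Edges among them: none → e = 0.
Clustering(Ravi) = 0/1.

0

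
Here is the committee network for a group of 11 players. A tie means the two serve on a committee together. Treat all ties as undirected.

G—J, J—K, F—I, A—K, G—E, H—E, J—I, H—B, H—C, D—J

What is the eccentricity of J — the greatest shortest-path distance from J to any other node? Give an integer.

Distances from J: A:2, B:4, C:4, D:1, E:2, F:2, G:1, H:3, I:1, K:1.
The largest is 4 (to C and B), so the eccentricity of J is 4.

4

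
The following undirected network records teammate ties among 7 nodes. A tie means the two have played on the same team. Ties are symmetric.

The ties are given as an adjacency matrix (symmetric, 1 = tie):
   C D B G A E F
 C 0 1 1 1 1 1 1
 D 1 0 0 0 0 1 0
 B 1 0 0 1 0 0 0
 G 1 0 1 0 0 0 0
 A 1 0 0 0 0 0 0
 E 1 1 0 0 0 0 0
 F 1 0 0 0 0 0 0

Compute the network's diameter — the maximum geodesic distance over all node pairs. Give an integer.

Eccentricity of each node (its greatest distance to any other): A:2, B:2, C:1, D:2, E:2, F:2, G:2.
The maximum eccentricity is 2, realized for instance by the pair D–B via D – C – B. So the diameter is 2.

2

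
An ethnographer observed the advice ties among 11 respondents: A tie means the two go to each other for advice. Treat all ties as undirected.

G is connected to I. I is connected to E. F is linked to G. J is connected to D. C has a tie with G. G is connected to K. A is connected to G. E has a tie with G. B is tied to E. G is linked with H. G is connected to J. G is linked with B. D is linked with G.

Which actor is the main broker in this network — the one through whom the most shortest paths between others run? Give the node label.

G

Unnormalized betweenness of each node: A:0, B:0, C:0, D:0, E:1/2, F:0, G:83/2, H:0, I:0, J:0, K:0.
G has the largest value, 83/2, making it the main broker — the node through which the most shortest paths run.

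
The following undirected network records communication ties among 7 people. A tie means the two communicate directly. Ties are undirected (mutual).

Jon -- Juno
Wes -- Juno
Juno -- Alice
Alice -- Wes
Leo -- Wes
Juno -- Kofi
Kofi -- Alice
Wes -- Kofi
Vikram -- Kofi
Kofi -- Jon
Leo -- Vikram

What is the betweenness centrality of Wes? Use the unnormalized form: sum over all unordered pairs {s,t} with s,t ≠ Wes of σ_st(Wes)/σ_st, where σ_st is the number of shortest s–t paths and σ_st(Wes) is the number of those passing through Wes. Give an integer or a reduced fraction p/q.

19/6

Pairs whose geodesics pass through Wes — Juno–Leo: 1; Jon–Leo: 2/3; Kofi–Leo: 1/2; Alice–Leo: 1.
All other pairs contribute 0.
Summing the contributions gives betweenness(Wes) = 19/6.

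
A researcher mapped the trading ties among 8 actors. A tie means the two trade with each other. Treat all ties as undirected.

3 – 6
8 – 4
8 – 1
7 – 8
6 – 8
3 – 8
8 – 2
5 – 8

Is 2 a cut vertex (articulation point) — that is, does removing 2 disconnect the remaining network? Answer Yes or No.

No

Even without 2, every remaining node can still reach every other (the residual graph is connected), so 2 is not a cut vertex.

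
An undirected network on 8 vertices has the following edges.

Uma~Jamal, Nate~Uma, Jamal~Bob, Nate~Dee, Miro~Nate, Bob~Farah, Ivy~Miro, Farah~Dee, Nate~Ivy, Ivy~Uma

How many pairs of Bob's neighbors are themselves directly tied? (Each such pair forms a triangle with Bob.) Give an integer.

0

Bob's neighbors are Farah and Jamal, but none of them are tied to each other, so no triangle contains Bob.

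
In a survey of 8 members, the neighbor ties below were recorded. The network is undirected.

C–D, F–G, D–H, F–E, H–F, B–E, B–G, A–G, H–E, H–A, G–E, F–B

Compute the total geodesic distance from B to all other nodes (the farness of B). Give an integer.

14

Distances from B: A:2, C:4, D:3, E:1, F:1, G:1, H:2.
Sum = 2 + 4 + 3 + 1 + 1 + 1 + 2 = 14.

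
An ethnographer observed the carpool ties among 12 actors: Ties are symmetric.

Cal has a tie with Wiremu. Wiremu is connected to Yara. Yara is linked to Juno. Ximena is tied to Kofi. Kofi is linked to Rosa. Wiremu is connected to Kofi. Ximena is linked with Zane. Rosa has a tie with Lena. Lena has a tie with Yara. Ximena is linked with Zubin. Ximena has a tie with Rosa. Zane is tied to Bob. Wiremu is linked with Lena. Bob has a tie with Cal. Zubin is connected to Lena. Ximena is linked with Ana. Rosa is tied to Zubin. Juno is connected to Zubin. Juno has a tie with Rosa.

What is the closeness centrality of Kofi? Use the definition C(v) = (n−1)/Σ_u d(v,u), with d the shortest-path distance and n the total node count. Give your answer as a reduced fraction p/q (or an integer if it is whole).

Distances from Kofi: Ana:2, Bob:3, Cal:2, Juno:2, Lena:2, Rosa:1, Wiremu:1, Ximena:1, Yara:2, Zane:2, Zubin:2. Sum = 20.
n = 12, so closeness = 11/20.

11/20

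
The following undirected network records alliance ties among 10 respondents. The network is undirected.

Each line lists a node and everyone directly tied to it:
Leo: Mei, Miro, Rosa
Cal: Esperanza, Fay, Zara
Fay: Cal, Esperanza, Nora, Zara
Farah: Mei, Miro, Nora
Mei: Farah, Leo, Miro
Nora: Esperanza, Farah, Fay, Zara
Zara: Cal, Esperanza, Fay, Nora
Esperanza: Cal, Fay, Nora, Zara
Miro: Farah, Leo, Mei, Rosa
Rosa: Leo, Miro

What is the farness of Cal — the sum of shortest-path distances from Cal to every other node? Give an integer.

Distances from Cal: Esperanza:1, Farah:3, Fay:1, Leo:5, Mei:4, Miro:4, Nora:2, Rosa:5, Zara:1.
Sum = 1 + 3 + 1 + 5 + 4 + 4 + 2 + 5 + 1 = 26.

26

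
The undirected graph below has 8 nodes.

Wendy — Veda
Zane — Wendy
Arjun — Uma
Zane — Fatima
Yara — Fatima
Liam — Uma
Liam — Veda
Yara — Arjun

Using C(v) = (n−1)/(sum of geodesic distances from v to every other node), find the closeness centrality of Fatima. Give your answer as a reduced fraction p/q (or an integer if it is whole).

Distances from Fatima: Arjun:2, Liam:4, Uma:3, Veda:3, Wendy:2, Yara:1, Zane:1. Sum = 16.
n = 8, so closeness = 7/16.

7/16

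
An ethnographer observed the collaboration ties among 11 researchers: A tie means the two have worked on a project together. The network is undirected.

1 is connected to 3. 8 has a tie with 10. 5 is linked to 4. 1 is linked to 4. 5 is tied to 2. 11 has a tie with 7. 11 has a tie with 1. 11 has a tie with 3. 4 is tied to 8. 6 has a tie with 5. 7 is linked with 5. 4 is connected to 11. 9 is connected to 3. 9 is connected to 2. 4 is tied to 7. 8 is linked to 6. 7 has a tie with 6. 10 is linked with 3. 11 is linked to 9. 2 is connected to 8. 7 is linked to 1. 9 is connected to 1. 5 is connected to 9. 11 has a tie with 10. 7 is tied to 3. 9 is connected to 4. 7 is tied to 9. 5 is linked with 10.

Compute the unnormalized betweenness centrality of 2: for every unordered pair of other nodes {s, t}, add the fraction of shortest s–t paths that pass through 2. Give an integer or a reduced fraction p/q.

Pairs whose geodesics pass through 2 — 9–8: 1/2; 8–5: 1/4.
All other pairs contribute 0.
Summing the contributions gives betweenness(2) = 3/4.

3/4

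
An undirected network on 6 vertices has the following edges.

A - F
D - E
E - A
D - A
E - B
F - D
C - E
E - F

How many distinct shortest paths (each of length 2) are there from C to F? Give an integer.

1

The shortest distance is 2, and the only length-2 path is C–E–F. So there is exactly 1 shortest path.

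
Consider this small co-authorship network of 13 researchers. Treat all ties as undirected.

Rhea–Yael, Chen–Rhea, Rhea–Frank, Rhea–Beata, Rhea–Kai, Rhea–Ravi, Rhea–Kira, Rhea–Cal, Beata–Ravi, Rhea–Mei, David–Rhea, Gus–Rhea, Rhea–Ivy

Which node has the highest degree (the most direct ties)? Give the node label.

Rhea

Degrees — Beata:2, Cal:1, Chen:1, David:1, Frank:1, Gus:1, Ivy:1, Kai:1, Kira:1, Mei:1, Ravi:2, Rhea:12, Yael:1.
The maximum is 12, attained only by Rhea.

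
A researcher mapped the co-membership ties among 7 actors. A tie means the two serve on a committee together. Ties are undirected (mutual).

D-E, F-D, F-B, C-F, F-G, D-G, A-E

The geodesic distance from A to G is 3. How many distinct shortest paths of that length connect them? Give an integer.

The shortest distance is 3, and the only length-3 path is A–E–D–G. So there is exactly 1 shortest path.

1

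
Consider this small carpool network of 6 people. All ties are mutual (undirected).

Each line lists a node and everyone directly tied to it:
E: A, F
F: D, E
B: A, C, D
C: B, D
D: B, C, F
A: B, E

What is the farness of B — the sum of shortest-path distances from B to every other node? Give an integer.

7

Distances from B: A:1, C:1, D:1, E:2, F:2.
Sum = 1 + 1 + 1 + 2 + 2 = 7.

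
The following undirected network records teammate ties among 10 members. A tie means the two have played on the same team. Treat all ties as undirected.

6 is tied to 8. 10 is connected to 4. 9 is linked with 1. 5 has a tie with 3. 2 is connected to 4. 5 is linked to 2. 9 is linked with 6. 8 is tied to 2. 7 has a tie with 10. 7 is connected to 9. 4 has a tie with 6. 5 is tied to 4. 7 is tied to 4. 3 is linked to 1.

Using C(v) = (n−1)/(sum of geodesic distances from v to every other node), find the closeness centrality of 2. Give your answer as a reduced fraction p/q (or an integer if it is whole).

Distances from 2: 1:3, 3:2, 4:1, 5:1, 6:2, 7:2, 8:1, 9:3, 10:2. Sum = 17.
n = 10, so closeness = 9/17.

9/17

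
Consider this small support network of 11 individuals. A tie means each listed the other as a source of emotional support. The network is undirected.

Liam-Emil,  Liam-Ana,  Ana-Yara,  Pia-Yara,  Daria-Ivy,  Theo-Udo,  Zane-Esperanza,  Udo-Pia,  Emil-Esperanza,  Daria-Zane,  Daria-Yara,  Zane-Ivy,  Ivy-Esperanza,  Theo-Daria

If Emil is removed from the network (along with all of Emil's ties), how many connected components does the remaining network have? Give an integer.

Emil's neighbors (Esperanza and Liam) remain reachable from one another through other ties, so the rest of the network stays in one piece.

1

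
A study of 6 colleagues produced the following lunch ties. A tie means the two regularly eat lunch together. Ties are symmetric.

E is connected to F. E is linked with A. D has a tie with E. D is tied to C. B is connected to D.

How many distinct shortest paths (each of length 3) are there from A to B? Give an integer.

1

The shortest distance is 3, and the only length-3 path is A–E–D–B. So there is exactly 1 shortest path.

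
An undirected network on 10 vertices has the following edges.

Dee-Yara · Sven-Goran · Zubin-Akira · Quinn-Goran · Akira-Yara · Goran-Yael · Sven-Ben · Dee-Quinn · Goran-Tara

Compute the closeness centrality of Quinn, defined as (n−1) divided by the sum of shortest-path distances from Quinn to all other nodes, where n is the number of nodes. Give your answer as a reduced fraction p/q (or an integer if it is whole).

9/20

Distances from Quinn: Akira:3, Ben:3, Dee:1, Goran:1, Sven:2, Tara:2, Yael:2, Yara:2, Zubin:4. Sum = 20.
n = 10, so closeness = 9/20.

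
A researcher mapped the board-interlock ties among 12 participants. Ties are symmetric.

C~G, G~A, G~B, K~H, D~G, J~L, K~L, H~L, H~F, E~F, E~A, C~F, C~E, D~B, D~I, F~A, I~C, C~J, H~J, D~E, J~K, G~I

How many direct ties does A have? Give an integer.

A is directly tied to E, F, and G. That is 3 neighbors, so the degree of A is 3.

3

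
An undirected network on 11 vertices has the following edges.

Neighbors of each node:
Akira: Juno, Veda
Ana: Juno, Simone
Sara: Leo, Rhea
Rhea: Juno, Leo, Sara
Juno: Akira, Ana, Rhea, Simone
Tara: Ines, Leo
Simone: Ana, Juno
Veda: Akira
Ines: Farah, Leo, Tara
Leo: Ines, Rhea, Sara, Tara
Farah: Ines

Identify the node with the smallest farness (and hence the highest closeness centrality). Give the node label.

Rhea

Farness (sum of distances to all others) for each node — Akira:27, Ana:28, Farah:36, Ines:27, Juno:20, Leo:21, Rhea:19, Sara:24, Simone:28, Tara:28, Veda:36.
The smallest farness is 19, for Rhea, so Rhea has the highest closeness.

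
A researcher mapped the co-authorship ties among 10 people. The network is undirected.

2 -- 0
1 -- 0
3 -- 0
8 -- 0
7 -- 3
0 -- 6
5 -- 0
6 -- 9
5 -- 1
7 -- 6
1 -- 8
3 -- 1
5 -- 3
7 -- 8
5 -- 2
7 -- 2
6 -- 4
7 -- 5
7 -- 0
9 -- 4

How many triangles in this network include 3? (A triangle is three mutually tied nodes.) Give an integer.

5

3's neighbors: 0, 1, 5, and 7.
Neighbor pairs that are themselves tied: 3–0–1; 3–0–5; 3–0–7; 3–1–5; 3–5–7. Each forms one triangle with 3, for 5 in total.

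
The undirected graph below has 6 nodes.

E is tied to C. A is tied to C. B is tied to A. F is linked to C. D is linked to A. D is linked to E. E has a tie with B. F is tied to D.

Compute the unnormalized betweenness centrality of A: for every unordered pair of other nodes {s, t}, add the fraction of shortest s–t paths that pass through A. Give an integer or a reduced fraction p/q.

Pairs whose geodesics pass through A — F–B: 2/4; C–B: 1/2; C–D: 1/3; B–D: 1/2.
All other pairs contribute 0.
Summing the contributions gives betweenness(A) = 11/6.

11/6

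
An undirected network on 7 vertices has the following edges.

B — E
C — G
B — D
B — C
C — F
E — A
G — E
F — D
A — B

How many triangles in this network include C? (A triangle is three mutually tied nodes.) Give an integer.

0

C's neighbors are B, F, and G, but none of them are tied to each other, so no triangle contains C.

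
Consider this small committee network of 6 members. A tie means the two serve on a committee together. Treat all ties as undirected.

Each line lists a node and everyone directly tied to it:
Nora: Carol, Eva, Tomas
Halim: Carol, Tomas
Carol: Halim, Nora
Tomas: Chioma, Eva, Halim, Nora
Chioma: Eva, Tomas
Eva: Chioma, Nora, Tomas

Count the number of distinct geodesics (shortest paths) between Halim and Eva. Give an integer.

The shortest distance is 2, and the only length-2 path is Halim–Tomas–Eva. So there is exactly 1 shortest path.

1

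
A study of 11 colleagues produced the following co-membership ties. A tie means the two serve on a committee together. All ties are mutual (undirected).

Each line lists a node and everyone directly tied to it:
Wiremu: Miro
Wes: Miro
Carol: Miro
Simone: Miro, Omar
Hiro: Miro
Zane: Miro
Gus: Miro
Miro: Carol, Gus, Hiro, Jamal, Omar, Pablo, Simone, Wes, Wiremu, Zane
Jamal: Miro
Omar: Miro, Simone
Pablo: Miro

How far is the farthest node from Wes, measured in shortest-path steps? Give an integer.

Distances from Wes: Carol:2, Gus:2, Hiro:2, Jamal:2, Miro:1, Omar:2, Pablo:2, Simone:2, Wiremu:2, Zane:2.
The largest is 2 (to Simone, Zane, Omar, Gus, Carol, Pablo, Hiro, Wiremu, and Jamal), so the eccentricity of Wes is 2.

2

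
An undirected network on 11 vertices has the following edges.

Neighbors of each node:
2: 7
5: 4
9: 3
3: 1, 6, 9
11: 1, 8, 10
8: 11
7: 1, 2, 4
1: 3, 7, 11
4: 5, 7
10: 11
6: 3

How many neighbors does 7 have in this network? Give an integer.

7 is directly tied to 1, 2, and 4. That is 3 neighbors, so the degree of 7 is 3.

3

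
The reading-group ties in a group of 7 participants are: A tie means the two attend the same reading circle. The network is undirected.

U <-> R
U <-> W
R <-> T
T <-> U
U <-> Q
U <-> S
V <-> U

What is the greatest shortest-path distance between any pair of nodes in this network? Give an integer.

Eccentricity of each node (its greatest distance to any other): Q:2, R:2, S:2, T:2, U:1, V:2, W:2.
The maximum eccentricity is 2, realized for instance by the pair W–V via W – U – V. So the diameter is 2.

2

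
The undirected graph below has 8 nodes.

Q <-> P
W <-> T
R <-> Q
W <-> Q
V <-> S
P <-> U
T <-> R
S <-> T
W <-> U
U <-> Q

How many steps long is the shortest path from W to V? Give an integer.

3

One shortest route is W – T – S – V, which uses 3 edges, and at distance 2 from W we only reach {P, R, S}, which does not include V. So d(W,V) = 3.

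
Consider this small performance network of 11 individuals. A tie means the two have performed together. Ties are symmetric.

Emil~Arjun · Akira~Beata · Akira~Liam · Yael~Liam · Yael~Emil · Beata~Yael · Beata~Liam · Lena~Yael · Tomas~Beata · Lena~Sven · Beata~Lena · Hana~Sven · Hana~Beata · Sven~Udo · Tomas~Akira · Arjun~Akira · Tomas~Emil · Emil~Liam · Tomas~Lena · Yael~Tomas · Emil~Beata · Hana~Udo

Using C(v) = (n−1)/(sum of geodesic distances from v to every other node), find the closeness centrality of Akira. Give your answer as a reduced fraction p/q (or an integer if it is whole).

5/9

Distances from Akira: Arjun:1, Beata:1, Emil:2, Hana:2, Lena:2, Liam:1, Sven:3, Tomas:1, Udo:3, Yael:2. Sum = 18.
n = 11, so closeness = 10/18 = 5/9.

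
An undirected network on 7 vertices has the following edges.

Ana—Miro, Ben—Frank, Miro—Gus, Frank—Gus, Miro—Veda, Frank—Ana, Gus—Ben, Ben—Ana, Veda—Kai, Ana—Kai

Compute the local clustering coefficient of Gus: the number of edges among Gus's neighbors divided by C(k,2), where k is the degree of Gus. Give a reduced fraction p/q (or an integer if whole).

Gus's neighbors: Ben, Frank, and Miro (k = 3).
Possible neighbor pairs: C(3,2) = 3. Edges among them: Ben–Frank → e = 1.
Clustering(Gus) = 1/3.

1/3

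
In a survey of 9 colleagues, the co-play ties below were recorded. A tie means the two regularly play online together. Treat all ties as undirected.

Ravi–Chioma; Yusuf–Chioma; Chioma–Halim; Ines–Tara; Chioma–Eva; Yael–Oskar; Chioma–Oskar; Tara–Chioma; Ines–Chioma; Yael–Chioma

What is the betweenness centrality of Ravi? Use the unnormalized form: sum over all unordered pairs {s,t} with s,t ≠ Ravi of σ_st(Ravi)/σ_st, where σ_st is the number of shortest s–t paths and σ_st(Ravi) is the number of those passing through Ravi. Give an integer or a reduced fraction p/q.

No shortest path between any pair of other nodes passes through Ravi.
Summing the contributions gives betweenness(Ravi) = 0.

0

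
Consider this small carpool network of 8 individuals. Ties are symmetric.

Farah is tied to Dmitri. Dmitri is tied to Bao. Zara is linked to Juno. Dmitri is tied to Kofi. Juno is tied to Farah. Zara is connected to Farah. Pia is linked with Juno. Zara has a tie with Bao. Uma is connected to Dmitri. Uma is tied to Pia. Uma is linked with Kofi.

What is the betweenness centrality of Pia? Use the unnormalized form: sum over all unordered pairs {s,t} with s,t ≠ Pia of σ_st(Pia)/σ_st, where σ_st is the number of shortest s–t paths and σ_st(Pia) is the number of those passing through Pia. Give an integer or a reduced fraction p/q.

Pairs whose geodesics pass through Pia — Uma–Juno: 1; Uma–Zara: 1/3; Juno–Kofi: 1/2.
All other pairs contribute 0.
Summing the contributions gives betweenness(Pia) = 11/6.

11/6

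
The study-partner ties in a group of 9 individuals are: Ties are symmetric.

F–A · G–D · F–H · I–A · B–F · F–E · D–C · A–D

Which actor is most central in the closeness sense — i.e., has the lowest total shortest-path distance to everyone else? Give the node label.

Farness (sum of distances to all others) for each node — A:13, B:21, C:23, D:16, E:21, F:14, G:23, H:21, I:20.
The smallest farness is 13, for A, so A has the highest closeness.

A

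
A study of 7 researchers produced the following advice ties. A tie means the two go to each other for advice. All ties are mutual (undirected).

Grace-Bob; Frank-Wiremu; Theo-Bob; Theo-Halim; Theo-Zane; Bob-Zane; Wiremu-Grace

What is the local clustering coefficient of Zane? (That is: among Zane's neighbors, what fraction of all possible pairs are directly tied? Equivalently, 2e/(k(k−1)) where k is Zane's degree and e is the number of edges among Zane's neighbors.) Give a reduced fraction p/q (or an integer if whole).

Zane's neighbors: Bob and Theo (k = 2).
Possible neighbor pairs: C(2,2) = 1. Edges among them: Bob–Theo → e = 1.
Clustering(Zane) = 1/1.

1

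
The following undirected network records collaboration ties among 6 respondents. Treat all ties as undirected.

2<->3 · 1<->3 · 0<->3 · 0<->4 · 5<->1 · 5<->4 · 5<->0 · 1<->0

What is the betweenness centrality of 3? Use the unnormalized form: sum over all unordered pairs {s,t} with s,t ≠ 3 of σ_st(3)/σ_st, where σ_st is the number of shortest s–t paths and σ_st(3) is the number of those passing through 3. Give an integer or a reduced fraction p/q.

4

Pairs whose geodesics pass through 3 — 0–2: 1; 1–2: 1; 5–2: 2/2; 2–4: 1.
All other pairs contribute 0.
Summing the contributions gives betweenness(3) = 4.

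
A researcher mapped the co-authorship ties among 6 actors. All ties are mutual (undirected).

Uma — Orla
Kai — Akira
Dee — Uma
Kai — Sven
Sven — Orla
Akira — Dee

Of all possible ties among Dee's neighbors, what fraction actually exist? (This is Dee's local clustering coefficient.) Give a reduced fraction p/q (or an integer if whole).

Dee's neighbors: Akira and Uma (k = 2).
Possible neighbor pairs: C(2,2) = 1. Edges among them: none → e = 0.
Clustering(Dee) = 0/1.

0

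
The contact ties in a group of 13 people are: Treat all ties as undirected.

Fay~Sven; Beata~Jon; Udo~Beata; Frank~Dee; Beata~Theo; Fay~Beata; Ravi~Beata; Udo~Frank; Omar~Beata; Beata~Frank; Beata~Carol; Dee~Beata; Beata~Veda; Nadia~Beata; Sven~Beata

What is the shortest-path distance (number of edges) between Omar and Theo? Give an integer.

2

One shortest route is Omar – Beata – Theo, which uses 2 edges, and Omar and Theo are not directly tied, so nothing shorter exists. So d(Omar,Theo) = 2.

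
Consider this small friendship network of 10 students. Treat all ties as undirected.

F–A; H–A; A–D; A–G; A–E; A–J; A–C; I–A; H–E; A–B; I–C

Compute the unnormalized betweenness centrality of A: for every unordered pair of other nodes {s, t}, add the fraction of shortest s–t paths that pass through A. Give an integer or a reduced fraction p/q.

34

Pairs whose geodesics pass through A — B–C: 1; B–J: 1; B–D: 1; B–H: 1; B–F: 1; B–G: 1; B–I: 1; B–E: 1; C–J: 1; C–D: 1; C–H: 1; C–F: 1; C–G: 1; C–E: 1 … (+20 more pairs).
All other pairs contribute 0.
Summing the contributions gives betweenness(A) = 34.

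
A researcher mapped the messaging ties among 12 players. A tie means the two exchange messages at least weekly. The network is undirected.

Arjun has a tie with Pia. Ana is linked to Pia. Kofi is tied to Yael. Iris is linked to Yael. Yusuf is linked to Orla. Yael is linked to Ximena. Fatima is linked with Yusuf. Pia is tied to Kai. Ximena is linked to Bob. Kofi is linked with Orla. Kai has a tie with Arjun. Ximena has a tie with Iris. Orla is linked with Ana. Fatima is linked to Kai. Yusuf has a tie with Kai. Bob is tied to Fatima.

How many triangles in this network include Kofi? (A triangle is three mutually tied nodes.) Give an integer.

0

Kofi's neighbors are Orla and Yael, but none of them are tied to each other, so no triangle contains Kofi.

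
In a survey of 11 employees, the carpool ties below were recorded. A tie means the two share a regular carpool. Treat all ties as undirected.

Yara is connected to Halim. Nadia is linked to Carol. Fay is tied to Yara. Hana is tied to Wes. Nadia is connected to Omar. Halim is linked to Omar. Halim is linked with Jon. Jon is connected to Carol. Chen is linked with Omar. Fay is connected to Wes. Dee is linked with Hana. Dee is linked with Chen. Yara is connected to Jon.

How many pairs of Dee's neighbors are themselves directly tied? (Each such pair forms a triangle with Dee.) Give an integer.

Dee's neighbors are Chen and Hana, but none of them are tied to each other, so no triangle contains Dee.

0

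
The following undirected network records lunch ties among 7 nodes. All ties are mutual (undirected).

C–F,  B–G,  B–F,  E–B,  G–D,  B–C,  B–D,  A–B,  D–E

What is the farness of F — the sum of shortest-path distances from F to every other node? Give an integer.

10

Distances from F: A:2, B:1, C:1, D:2, E:2, G:2.
Sum = 2 + 1 + 1 + 2 + 2 + 2 = 10.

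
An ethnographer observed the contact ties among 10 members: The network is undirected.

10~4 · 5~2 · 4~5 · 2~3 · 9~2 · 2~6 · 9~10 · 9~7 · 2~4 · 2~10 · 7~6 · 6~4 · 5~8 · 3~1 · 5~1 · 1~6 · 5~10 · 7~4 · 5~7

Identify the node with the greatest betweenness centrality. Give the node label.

Unnormalized betweenness of each node: 1:7/3, 2:49/6, 3:1/2, 4:7/4, 5:47/4, 6:9/4, 7:7/3, 8:0, 9:3/4, 10:7/6.
5 has the largest value, 47/4, making it the main broker — the node through which the most shortest paths run.

5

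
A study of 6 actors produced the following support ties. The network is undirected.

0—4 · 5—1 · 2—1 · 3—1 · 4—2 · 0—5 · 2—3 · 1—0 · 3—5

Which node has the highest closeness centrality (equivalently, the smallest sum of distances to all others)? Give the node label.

1

Farness (sum of distances to all others) for each node — 0:7, 1:6, 2:7, 3:7, 4:8, 5:7.
The smallest farness is 6, for 1, so 1 has the highest closeness.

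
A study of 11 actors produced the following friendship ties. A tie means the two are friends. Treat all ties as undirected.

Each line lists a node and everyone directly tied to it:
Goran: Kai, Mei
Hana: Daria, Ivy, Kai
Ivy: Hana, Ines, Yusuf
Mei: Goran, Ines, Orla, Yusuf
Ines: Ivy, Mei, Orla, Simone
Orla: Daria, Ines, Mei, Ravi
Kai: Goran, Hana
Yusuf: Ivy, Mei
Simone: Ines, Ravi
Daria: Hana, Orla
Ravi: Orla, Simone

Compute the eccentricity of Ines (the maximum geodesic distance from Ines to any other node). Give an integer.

Distances from Ines: Daria:2, Goran:2, Hana:2, Ivy:1, Kai:3, Mei:1, Orla:1, Ravi:2, Simone:1, Yusuf:2.
The largest is 3 (to Kai), so the eccentricity of Ines is 3.

3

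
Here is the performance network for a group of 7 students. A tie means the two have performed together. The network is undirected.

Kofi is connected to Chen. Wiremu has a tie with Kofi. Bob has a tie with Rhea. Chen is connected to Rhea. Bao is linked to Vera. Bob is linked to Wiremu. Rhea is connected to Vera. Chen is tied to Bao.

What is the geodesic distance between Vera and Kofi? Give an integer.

One shortest route is Vera – Bao – Chen – Kofi, which uses 3 edges, and at distance 2 from Vera we only reach {Bob, Chen}, which does not include Kofi. So d(Vera,Kofi) = 3.

3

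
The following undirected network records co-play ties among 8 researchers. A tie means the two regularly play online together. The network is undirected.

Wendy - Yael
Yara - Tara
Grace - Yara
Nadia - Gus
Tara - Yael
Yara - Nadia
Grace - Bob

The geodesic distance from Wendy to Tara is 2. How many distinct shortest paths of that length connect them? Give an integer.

1

The shortest distance is 2, and the only length-2 path is Wendy–Yael–Tara. So there is exactly 1 shortest path.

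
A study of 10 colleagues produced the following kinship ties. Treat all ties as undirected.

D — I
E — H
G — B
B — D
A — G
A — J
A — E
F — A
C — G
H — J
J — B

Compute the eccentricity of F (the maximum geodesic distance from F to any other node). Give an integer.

Distances from F: A:1, B:3, C:3, D:4, E:2, G:2, H:3, I:5, J:2.
The largest is 5 (to I), so the eccentricity of F is 5.

5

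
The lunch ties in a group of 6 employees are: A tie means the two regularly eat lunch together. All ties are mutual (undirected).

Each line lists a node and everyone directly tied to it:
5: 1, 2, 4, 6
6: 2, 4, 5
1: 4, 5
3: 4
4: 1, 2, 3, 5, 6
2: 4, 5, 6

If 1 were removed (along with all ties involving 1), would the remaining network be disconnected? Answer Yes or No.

Even without 1, every remaining node can still reach every other (the residual graph is connected), so 1 is not a cut vertex.

No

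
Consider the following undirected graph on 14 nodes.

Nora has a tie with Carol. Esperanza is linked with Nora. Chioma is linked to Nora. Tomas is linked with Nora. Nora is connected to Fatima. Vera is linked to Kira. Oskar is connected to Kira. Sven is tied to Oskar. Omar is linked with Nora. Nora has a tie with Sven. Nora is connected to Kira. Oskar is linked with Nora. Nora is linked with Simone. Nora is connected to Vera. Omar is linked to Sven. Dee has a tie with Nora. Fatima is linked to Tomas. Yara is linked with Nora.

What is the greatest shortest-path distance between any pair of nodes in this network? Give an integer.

Eccentricity of each node (its greatest distance to any other): Carol:2, Chioma:2, Dee:2, Esperanza:2, Fatima:2, Kira:2, Nora:1, Omar:2, Oskar:2, Simone:2, Sven:2, Tomas:2, Vera:2, Yara:2.
The maximum eccentricity is 2, realized for instance by the pair Omar–Yara via Omar – Nora – Yara. So the diameter is 2.

2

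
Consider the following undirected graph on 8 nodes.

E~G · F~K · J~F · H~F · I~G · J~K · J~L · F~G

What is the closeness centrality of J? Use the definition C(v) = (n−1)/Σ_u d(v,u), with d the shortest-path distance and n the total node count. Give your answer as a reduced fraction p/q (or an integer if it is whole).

7/13

Distances from J: E:3, F:1, G:2, H:2, I:3, K:1, L:1. Sum = 13.
n = 8, so closeness = 7/13.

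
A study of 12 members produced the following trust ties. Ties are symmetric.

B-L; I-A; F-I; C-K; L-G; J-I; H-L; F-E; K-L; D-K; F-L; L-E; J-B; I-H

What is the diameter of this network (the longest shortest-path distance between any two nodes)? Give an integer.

Eccentricity of each node (its greatest distance to any other): A:5, B:3, C:5, D:5, E:3, F:3, G:4, H:3, I:4, J:4, K:4, L:3.
The maximum eccentricity is 5, realized for instance by the pair D–A via D – K – L – H – I – A. So the diameter is 5.

5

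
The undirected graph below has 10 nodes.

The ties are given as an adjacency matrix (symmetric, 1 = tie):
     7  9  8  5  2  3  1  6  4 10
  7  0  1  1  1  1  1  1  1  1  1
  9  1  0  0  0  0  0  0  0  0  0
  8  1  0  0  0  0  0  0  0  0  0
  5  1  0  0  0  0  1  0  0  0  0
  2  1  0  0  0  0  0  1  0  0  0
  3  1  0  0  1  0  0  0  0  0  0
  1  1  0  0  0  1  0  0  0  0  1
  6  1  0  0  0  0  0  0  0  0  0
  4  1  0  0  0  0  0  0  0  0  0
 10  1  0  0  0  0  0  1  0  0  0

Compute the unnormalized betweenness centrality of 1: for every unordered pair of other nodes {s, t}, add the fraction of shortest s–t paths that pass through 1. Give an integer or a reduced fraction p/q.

Pairs whose geodesics pass through 1 — 2–10: 1/2.
All other pairs contribute 0.
Summing the contributions gives betweenness(1) = 1/2.

1/2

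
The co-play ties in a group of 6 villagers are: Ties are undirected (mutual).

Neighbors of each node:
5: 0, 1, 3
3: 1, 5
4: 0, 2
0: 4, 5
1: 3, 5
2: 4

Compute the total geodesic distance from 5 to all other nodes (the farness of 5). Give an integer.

Distances from 5: 0:1, 1:1, 2:3, 3:1, 4:2.
Sum = 1 + 1 + 3 + 1 + 2 = 8.

8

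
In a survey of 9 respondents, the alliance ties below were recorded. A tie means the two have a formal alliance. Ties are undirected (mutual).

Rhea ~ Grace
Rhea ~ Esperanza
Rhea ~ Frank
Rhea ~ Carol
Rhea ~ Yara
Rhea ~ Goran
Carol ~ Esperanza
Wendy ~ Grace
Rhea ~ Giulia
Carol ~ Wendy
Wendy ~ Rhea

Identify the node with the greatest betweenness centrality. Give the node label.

Rhea

Unnormalized betweenness of each node: Carol:1/2, Esperanza:0, Frank:0, Giulia:0, Goran:0, Grace:0, Rhea:24, Wendy:1/2, Yara:0.
Rhea has the largest value, 24, making it the main broker — the node through which the most shortest paths run.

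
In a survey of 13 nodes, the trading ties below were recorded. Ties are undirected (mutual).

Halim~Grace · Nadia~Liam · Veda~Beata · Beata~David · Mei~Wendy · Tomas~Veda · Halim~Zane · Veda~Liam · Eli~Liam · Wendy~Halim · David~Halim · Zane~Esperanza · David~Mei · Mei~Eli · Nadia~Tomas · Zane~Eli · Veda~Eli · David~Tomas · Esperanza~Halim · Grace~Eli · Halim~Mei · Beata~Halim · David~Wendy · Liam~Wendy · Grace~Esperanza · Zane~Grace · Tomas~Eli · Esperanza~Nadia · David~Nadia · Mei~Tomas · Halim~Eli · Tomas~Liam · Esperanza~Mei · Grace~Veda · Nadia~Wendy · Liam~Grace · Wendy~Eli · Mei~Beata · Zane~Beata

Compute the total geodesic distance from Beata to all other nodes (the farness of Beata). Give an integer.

Distances from Beata: David:1, Eli:2, Esperanza:2, Grace:2, Halim:1, Liam:2, Mei:1, Nadia:2, Tomas:2, Veda:1, Wendy:2, Zane:1.
Sum = 1 + 2 + 2 + 2 + 1 + 2 + 1 + 2 + 2 + 1 + 2 + 1 = 19.

19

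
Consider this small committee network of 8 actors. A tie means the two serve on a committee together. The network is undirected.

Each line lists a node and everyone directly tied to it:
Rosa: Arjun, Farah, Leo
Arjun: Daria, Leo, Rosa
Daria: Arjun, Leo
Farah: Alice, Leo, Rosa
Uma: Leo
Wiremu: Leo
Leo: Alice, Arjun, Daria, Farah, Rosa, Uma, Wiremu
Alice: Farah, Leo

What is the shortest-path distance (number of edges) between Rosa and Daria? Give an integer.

One shortest route is Rosa – Leo – Daria, which uses 2 edges, and Rosa and Daria are not directly tied, so nothing shorter exists. So d(Rosa,Daria) = 2.

2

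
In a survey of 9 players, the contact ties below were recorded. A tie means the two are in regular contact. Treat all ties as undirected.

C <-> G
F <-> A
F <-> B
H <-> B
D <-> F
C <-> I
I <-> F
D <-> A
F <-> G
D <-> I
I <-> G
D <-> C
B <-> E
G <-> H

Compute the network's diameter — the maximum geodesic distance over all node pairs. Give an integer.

4

Eccentricity of each node (its greatest distance to any other): A:3, B:3, C:4, D:3, E:4, F:2, G:3, H:3, I:3.
The maximum eccentricity is 4, realized for instance by the pair C–E via C – G – F – B – E. So the diameter is 4.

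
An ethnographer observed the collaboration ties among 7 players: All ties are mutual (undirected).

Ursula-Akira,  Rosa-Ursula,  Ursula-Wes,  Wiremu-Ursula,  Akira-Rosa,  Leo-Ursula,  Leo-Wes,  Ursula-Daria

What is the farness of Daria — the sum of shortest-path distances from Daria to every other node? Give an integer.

11

Distances from Daria: Akira:2, Leo:2, Rosa:2, Ursula:1, Wes:2, Wiremu:2.
Sum = 2 + 2 + 2 + 1 + 2 + 2 = 11.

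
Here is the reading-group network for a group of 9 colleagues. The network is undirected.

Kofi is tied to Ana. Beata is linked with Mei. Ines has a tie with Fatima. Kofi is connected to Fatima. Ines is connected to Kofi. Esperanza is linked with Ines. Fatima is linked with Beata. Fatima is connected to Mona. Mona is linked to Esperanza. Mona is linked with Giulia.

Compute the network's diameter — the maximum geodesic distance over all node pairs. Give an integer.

4

Eccentricity of each node (its greatest distance to any other): Ana:4, Beata:3, Esperanza:4, Fatima:2, Giulia:4, Ines:3, Kofi:3, Mei:4, Mona:3.
The maximum eccentricity is 4, realized for instance by the pair Giulia–Mei via Giulia – Mona – Fatima – Beata – Mei. So the diameter is 4.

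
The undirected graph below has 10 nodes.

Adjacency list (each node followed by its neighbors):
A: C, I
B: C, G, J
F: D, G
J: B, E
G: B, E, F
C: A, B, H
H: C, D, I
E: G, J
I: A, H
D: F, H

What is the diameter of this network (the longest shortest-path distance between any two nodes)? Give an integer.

Eccentricity of each node (its greatest distance to any other): A:4, B:3, C:3, D:4, E:5, F:4, G:4, H:4, I:5, J:4.
The maximum eccentricity is 5, realized for instance by the pair I–E via I – H – C – B – J – E. So the diameter is 5.

5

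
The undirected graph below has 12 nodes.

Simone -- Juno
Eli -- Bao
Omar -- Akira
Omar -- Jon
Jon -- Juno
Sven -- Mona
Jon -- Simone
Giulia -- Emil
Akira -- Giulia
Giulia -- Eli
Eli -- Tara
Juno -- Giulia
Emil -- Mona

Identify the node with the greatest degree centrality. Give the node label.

Giulia

Degrees — Akira:2, Bao:1, Eli:3, Emil:2, Giulia:4, Jon:3, Juno:3, Mona:2, Omar:2, Simone:2, Sven:1, Tara:1.
The maximum is 4, attained only by Giulia.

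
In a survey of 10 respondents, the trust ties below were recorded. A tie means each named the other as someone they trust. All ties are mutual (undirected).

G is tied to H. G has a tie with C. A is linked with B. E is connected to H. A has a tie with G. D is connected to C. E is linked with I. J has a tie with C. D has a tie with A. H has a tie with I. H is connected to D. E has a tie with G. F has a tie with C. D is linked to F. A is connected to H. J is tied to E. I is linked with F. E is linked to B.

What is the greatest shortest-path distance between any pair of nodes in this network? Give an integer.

Eccentricity of each node (its greatest distance to any other): A:3, B:3, C:3, D:2, E:2, F:3, G:2, H:2, I:2, J:3.
The maximum eccentricity is 3, realized for instance by the pair F–B via F – D – A – B. So the diameter is 3.

3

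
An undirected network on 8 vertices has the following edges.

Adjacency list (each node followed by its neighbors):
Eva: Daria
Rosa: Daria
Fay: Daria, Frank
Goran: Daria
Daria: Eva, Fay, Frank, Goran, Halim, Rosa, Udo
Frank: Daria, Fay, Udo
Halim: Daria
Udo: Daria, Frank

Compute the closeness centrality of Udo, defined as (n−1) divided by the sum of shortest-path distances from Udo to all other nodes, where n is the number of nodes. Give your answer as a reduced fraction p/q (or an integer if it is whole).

Distances from Udo: Daria:1, Eva:2, Fay:2, Frank:1, Goran:2, Halim:2, Rosa:2. Sum = 12.
n = 8, so closeness = 7/12.

7/12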